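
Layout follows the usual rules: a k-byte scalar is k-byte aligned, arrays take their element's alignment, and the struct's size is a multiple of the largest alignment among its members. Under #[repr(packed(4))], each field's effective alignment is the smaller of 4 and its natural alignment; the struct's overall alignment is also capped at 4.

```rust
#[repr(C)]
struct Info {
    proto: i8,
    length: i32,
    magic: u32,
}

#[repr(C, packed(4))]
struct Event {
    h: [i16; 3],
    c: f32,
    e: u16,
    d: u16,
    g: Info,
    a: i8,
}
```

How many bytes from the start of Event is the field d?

14

Info: proto at 0 (size 1, align 1) → ends 1; pad 3 to align 4 for length; length at 4 (size 4, align 4) → ends 8; magic at 8 (size 4, align 4) → ends 12; total 12 bytes, alignment 4
h at 0 (size 6, align 2) → ends 6
pad 2 to align 4 for c
c at 8 (size 4, align 4) → ends 12
e at 12 (size 2, align 2) → ends 14
d at 14 (size 2, align 2) → ends 16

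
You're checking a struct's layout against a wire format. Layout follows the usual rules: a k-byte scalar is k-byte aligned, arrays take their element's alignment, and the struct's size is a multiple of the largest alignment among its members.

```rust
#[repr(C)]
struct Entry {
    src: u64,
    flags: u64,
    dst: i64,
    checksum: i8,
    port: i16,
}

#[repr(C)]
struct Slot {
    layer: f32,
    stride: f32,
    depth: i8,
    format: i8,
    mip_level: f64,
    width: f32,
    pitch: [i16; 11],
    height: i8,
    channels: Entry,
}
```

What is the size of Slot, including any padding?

Entry: src at 0 (size 8, align 8) → ends 8; flags at 8 (size 8, align 8) → ends 16; dst at 16 (size 8, align 8) → ends 24; checksum at 24 (size 1, align 1) → ends 25; pad 1 to align 2 for port; port at 26 (size 2, align 2) → ends 28; tail pad 4 to reach multiple of 8; total 32 bytes, alignment 8
layer at 0 (size 4, align 4) → ends 4
stride at 4 (size 4, align 4) → ends 8
depth at 8 (size 1, align 1) → ends 9
format at 9 (size 1, align 1) → ends 10
pad 6 to align 8 for mip_level
mip_level at 16 (size 8, align 8) → ends 24
width at 24 (size 4, align 4) → ends 28
pitch at 28 (size 22, align 2) → ends 50
height at 50 (size 1, align 1) → ends 51
pad 5 to align 8 for channels
channels at 56 (size 32, align 8) → ends 88
total 88 bytes, alignment 8

88 bytes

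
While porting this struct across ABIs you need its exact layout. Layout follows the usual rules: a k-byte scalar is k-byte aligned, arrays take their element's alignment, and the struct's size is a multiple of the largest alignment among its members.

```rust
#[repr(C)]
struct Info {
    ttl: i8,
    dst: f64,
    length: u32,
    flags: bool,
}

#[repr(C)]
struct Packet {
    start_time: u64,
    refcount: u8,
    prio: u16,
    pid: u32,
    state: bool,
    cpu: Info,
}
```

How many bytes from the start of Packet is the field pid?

12

Info: 0..1  ttl  (1B, 1-aligned); 1..8  -- padding (7B); 8..16  dst  (8B, 8-aligned); 16..20  length  (4B, 4-aligned); 20..21  flags  (1B, 1-aligned); 21..24  -- tail padding (3B); sizeof = 24, alignof = 8
0..8  start_time  (8B, 8-aligned)
8..9  refcount  (1B, 1-aligned)
9..10  -- padding (1B)
10..12  prio  (2B, 2-aligned)
12..16  pid  (4B, 4-aligned)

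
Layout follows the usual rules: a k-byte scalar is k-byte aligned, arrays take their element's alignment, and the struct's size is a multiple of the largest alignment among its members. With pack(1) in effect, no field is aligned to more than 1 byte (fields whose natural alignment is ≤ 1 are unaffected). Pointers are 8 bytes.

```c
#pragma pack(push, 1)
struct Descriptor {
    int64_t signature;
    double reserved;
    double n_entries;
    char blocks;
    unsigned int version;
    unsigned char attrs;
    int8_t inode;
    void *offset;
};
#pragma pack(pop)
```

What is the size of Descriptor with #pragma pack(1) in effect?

39

0..8  signature  (8B, 1-aligned)
8..16  reserved  (8B, 1-aligned)
16..24  n_entries  (8B, 1-aligned)
24..25  blocks  (1B, 1-aligned)
25..29  version  (4B, 1-aligned)
29..30  attrs  (1B, 1-aligned)
30..31  inode  (1B, 1-aligned)
31..39  offset  (8B, 1-aligned)
sizeof = 39, alignof = 1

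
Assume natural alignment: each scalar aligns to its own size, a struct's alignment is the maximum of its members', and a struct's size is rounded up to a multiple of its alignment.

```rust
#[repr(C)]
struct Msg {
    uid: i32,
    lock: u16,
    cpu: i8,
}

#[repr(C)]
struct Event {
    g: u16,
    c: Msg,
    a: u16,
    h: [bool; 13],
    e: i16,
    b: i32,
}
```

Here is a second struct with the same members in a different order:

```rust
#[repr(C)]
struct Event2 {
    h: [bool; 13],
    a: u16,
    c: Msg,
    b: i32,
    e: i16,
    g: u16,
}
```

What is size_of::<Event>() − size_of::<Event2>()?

4

Msg: uid at 0 (size 4, align 4) → ends 4; lock at 4 (size 2, align 2) → ends 6; cpu at 6 (size 1, align 1) → ends 7; tail pad 1 to reach multiple of 4; total 8 bytes, alignment 4
g at 0 (size 2, align 2) → ends 2
pad 2 to align 4 for c
c at 4 (size 8, align 4) → ends 12
a at 12 (size 2, align 2) → ends 14
h at 14 (size 13, align 1) → ends 27
pad 1 to align 2 for e
e at 28 (size 2, align 2) → ends 30
pad 2 to align 4 for b
b at 32 (size 4, align 4) → ends 36
total 36 bytes, alignment 4
— Event2 —
h at 0 (size 13, align 1) → ends 13
pad 1 to align 2 for a
a at 14 (size 2, align 2) → ends 16
c at 16 (size 8, align 4) → ends 24
b at 24 (size 4, align 4) → ends 28
e at 28 (size 2, align 2) → ends 30
g at 30 (size 2, align 2) → ends 32
total 32 bytes, alignment 4
36 − 32 = 4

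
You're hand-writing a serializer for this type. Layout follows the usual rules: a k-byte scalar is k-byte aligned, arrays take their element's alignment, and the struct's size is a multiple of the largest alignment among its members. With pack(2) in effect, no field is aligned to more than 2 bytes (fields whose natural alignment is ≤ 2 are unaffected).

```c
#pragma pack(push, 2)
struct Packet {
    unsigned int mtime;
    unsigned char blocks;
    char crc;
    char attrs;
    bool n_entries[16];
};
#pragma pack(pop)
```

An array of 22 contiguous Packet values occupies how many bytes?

@0: mtime [4B, align 2] → 4
@4: blocks [1B, align 1] → 5
@5: crc [1B, align 1] → 6
@6: attrs [1B, align 1] → 7
@7: n_entries [16B, align 1] → 23
+1 tail pad (align 2)
size 24, align 2
array of 22: 22 × 24 = 528

528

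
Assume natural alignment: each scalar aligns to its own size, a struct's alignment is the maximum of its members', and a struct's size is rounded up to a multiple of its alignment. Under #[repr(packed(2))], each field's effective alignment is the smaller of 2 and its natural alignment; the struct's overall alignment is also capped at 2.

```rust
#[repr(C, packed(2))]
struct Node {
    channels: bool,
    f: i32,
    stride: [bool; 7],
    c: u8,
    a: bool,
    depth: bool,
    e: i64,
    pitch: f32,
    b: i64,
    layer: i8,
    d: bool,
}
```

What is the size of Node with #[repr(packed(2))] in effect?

0..1  channels  (1B, 1-aligned)
1..2  -- padding (1B)
2..6  f  (4B, 2-aligned)
6..13  stride  (7B, 1-aligned)
13..14  c  (1B, 1-aligned)
14..15  a  (1B, 1-aligned)
15..16  depth  (1B, 1-aligned)
16..24  e  (8B, 2-aligned)
24..28  pitch  (4B, 2-aligned)
28..36  b  (8B, 2-aligned)
36..37  layer  (1B, 1-aligned)
37..38  d  (1B, 1-aligned)
sizeof = 38, alignof = 2

38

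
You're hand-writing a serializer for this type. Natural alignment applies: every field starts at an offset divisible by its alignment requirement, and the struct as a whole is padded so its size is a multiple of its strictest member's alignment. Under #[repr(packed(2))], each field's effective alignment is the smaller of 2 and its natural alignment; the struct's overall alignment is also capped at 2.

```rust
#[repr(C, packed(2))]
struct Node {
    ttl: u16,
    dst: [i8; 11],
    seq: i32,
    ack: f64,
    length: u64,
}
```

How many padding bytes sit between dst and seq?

ttl at 0 (size 2, align 2) → ends 2
dst at 2 (size 11, align 1) → ends 13
pad 1 to align 2 for seq
seq at 14 (size 4, align 2) → ends 18

1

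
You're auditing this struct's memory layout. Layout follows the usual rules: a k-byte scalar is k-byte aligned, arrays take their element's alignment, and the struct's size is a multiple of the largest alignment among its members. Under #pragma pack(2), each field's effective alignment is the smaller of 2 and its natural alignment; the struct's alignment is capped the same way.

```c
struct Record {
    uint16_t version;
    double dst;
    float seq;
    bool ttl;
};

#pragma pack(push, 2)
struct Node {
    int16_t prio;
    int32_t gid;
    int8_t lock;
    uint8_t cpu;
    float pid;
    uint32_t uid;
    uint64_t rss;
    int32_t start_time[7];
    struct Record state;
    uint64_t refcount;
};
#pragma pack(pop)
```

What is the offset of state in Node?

Record: version at 0 (size 2, align 2) → ends 2; pad 6 to align 8 for dst; dst at 8 (size 8, align 8) → ends 16; seq at 16 (size 4, align 4) → ends 20; ttl at 20 (size 1, align 1) → ends 21; tail pad 3 to reach multiple of 8; total 24 bytes, alignment 8
prio at 0 (size 2, align 2) → ends 2
gid at 2 (size 4, align 2) → ends 6
lock at 6 (size 1, align 1) → ends 7
cpu at 7 (size 1, align 1) → ends 8
pid at 8 (size 4, align 2) → ends 12
uid at 12 (size 4, align 2) → ends 16
rss at 16 (size 8, align 2) → ends 24
start_time at 24 (size 28, align 2) → ends 52
state at 52 (size 24, align 2) → ends 76

52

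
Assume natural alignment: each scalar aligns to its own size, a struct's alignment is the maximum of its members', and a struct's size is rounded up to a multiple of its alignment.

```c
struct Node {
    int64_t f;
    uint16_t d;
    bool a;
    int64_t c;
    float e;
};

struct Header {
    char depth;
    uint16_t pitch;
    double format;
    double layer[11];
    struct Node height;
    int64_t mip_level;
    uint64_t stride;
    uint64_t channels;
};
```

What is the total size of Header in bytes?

Node: @0: f [8B, align 8] → 8; @8: d [2B, align 2] → 10; @10: a [1B, align 1] → 11; +5 pad (align 8); @16: c [8B, align 8] → 24; @24: e [4B, align 4] → 28; +4 tail pad (align 8); size 32, align 8
@0: depth [1B, align 1] → 1
+1 pad (align 2)
@2: pitch [2B, align 2] → 4
+4 pad (align 8)
@8: format [8B, align 8] → 16
@16: layer [88B, align 8] → 104
@104: height [32B, align 8] → 136
@136: mip_level [8B, align 8] → 144
@144: stride [8B, align 8] → 152
@152: channels [8B, align 8] → 160
size 160, align 8

160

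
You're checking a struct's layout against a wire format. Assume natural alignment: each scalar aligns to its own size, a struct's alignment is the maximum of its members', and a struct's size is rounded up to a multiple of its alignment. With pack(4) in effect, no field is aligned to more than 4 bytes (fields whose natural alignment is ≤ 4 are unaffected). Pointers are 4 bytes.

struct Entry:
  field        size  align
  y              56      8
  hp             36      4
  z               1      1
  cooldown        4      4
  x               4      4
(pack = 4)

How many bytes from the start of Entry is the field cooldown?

0..56  y  (56B, 4-aligned)
56..92  hp  (36B, 4-aligned)
92..93  z  (1B, 1-aligned)
93..96  -- padding (3B)
96..100  cooldown  (4B, 4-aligned)

96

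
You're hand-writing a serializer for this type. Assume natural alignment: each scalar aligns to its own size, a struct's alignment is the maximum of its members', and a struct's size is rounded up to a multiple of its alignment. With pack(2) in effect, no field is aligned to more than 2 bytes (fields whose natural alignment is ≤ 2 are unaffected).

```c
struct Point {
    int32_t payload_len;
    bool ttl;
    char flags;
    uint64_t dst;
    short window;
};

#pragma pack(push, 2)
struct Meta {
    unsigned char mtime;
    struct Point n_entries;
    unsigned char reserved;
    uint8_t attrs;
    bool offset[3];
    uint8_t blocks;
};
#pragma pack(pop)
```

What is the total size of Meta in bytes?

Point: payload_len at 0 (size 4, align 4) → ends 4; ttl at 4 (size 1, align 1) → ends 5; flags at 5 (size 1, align 1) → ends 6; pad 2 to align 8 for dst; dst at 8 (size 8, align 8) → ends 16; window at 16 (size 2, align 2) → ends 18; tail pad 6 to reach multiple of 8; total 24 bytes, alignment 8
mtime at 0 (size 1, align 1) → ends 1
pad 1 to align 2 for n_entries
n_entries at 2 (size 24, align 2) → ends 26
reserved at 26 (size 1, align 1) → ends 27
attrs at 27 (size 1, align 1) → ends 28
offset at 28 (size 3, align 1) → ends 31
blocks at 31 (size 1, align 1) → ends 32
total 32 bytes, alignment 2

32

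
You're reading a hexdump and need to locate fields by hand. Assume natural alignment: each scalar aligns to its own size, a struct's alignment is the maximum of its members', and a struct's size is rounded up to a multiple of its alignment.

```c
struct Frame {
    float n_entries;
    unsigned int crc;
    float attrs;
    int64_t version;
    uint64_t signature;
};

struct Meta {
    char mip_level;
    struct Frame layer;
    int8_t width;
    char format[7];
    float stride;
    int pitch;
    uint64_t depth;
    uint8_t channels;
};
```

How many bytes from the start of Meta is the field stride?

Frame: @0: n_entries [4B, align 4] → 4; @4: crc [4B, align 4] → 8; @8: attrs [4B, align 4] → 12; +4 pad (align 8); @16: version [8B, align 8] → 24; @24: signature [8B, align 8] → 32; size 32, align 8
@0: mip_level [1B, align 1] → 1
+7 pad (align 8)
@8: layer [32B, align 8] → 40
@40: width [1B, align 1] → 41
@41: format [7B, align 1] → 48
@48: stride [4B, align 4] → 52

48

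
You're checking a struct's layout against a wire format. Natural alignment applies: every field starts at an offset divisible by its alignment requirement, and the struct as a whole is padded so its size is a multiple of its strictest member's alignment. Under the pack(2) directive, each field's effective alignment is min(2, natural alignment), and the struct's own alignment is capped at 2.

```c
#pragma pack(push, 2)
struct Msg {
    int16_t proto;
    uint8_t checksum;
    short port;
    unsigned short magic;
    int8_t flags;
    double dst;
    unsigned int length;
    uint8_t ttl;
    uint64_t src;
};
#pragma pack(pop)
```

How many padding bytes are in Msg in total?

proto at 0 (size 2, align 2) → ends 2
checksum at 2 (size 1, align 1) → ends 3
pad 1 to align 2 for port
port at 4 (size 2, align 2) → ends 6
magic at 6 (size 2, align 2) → ends 8
flags at 8 (size 1, align 1) → ends 9
pad 1 to align 2 for dst
dst at 10 (size 8, align 2) → ends 18
length at 18 (size 4, align 2) → ends 22
ttl at 22 (size 1, align 1) → ends 23
pad 1 to align 2 for src
src at 24 (size 8, align 2) → ends 32
total 32 bytes, alignment 2
data bytes 29, size 32 → padding 3

3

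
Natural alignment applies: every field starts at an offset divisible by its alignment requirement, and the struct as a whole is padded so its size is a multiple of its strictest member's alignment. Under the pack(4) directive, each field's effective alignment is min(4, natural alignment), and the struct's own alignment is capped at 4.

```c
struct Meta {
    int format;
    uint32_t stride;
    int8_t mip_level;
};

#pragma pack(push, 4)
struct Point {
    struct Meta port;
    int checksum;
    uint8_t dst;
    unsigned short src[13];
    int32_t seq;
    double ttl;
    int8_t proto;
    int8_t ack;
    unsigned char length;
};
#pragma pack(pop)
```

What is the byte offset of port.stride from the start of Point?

4

Meta: format at 0 (size 4, align 4) → ends 4; stride at 4 (size 4, align 4) → ends 8; mip_level at 8 (size 1, align 1) → ends 9; tail pad 3 to reach multiple of 4; total 12 bytes, alignment 4
port at 0 (size 12, align 4) → ends 12
within Meta: stride at 4
0 + 4 = 4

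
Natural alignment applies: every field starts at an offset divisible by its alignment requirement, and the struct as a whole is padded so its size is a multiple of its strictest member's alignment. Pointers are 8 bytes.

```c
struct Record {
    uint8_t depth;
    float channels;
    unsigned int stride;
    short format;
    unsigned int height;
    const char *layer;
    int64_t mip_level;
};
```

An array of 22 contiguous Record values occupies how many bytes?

880

@0: depth [1B, align 1] → 1
+3 pad (align 4)
@4: channels [4B, align 4] → 8
@8: stride [4B, align 4] → 12
@12: format [2B, align 2] → 14
+2 pad (align 4)
@16: height [4B, align 4] → 20
+4 pad (align 8)
@24: layer [8B, align 8] → 32
@32: mip_level [8B, align 8] → 40
size 40, align 8
array of 22: 22 × 40 = 880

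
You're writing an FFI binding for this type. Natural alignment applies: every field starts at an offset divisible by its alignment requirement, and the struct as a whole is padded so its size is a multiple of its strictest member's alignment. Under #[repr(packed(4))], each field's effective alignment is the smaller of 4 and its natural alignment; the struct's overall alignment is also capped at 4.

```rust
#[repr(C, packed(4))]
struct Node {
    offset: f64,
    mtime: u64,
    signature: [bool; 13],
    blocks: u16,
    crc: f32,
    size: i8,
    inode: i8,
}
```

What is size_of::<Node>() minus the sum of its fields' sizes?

0..8  offset  (8B, 4-aligned)
8..16  mtime  (8B, 4-aligned)
16..29  signature  (13B, 1-aligned)
29..30  -- padding (1B)
30..32  blocks  (2B, 2-aligned)
32..36  crc  (4B, 4-aligned)
36..37  size  (1B, 1-aligned)
37..38  inode  (1B, 1-aligned)
38..40  -- tail padding (2B)
sizeof = 40, alignof = 4
data bytes 37, size 40 → padding 3

3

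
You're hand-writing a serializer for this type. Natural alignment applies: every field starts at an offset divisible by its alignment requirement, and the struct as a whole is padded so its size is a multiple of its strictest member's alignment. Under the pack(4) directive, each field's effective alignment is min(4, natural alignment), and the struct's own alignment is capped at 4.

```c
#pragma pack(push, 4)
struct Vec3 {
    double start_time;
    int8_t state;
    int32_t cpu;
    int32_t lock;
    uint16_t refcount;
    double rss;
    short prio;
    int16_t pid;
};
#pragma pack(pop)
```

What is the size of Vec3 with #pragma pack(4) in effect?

36

@0: start_time [8B, align 4] → 8
@8: state [1B, align 1] → 9
+3 pad (align 4)
@12: cpu [4B, align 4] → 16
@16: lock [4B, align 4] → 20
@20: refcount [2B, align 2] → 22
+2 pad (align 4)
@24: rss [8B, align 4] → 32
@32: prio [2B, align 2] → 34
@34: pid [2B, align 2] → 36
size 36, align 4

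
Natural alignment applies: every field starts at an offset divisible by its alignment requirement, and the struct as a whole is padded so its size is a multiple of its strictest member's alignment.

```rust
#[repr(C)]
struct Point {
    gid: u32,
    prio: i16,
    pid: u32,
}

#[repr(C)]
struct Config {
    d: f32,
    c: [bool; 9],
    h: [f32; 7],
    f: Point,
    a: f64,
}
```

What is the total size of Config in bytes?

Point: 0..4  gid  (4B, 4-aligned); 4..6  prio  (2B, 2-aligned); 6..8  -- padding (2B); 8..12  pid  (4B, 4-aligned); sizeof = 12, alignof = 4
0..4  d  (4B, 4-aligned)
4..13  c  (9B, 1-aligned)
13..16  -- padding (3B)
16..44  h  (28B, 4-aligned)
44..56  f  (12B, 4-aligned)
56..64  a  (8B, 8-aligned)
sizeof = 64, alignof = 8

64 bytes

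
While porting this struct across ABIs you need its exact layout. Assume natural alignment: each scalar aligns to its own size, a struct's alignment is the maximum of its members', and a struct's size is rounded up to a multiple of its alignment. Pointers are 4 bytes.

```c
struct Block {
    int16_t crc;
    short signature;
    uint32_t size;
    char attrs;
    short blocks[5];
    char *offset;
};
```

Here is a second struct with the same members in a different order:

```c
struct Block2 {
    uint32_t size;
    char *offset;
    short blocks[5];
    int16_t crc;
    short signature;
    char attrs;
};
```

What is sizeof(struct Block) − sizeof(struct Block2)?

@0: crc [2B, align 2] → 2
@2: signature [2B, align 2] → 4
@4: size [4B, align 4] → 8
@8: attrs [1B, align 1] → 9
+1 pad (align 2)
@10: blocks [10B, align 2] → 20
@20: offset [4B, align 4] → 24
size 24, align 4
— Block2 —
@0: size [4B, align 4] → 4
@4: offset [4B, align 4] → 8
@8: blocks [10B, align 2] → 18
@18: crc [2B, align 2] → 20
@20: signature [2B, align 2] → 22
@22: attrs [1B, align 1] → 23
+1 tail pad (align 4)
size 24, align 4
24 − 24 = 0

0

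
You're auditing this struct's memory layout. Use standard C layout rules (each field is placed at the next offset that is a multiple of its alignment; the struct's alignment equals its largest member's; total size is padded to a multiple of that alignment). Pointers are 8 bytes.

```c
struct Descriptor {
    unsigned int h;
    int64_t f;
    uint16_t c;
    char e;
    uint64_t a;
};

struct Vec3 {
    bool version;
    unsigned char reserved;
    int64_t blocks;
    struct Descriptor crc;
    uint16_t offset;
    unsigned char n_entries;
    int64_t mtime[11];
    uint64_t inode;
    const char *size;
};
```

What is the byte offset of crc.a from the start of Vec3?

40

Descriptor: h at 0 (size 4, align 4) → ends 4; pad 4 to align 8 for f; f at 8 (size 8, align 8) → ends 16; c at 16 (size 2, align 2) → ends 18; e at 18 (size 1, align 1) → ends 19; pad 5 to align 8 for a; a at 24 (size 8, align 8) → ends 32; total 32 bytes, alignment 8
version at 0 (size 1, align 1) → ends 1
reserved at 1 (size 1, align 1) → ends 2
pad 6 to align 8 for blocks
blocks at 8 (size 8, align 8) → ends 16
crc at 16 (size 32, align 8) → ends 48
within Descriptor: a at 24
16 + 24 = 40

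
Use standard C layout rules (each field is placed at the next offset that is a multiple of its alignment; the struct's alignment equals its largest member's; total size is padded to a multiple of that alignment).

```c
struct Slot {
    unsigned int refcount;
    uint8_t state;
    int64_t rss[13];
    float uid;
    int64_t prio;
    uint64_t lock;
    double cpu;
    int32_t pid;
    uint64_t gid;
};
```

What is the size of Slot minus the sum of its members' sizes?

@0: refcount [4B, align 4] → 4
@4: state [1B, align 1] → 5
+3 pad (align 8)
@8: rss [104B, align 8] → 112
@112: uid [4B, align 4] → 116
+4 pad (align 8)
@120: prio [8B, align 8] → 128
@128: lock [8B, align 8] → 136
@136: cpu [8B, align 8] → 144
@144: pid [4B, align 4] → 148
+4 pad (align 8)
@152: gid [8B, align 8] → 160
size 160, align 8
data bytes 149, size 160 → padding 11

11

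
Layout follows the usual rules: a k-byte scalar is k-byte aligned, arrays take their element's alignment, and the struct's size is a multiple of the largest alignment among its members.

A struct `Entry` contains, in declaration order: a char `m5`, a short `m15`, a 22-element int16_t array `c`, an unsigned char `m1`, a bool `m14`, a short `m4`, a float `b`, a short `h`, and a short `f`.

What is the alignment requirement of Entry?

4

member alignments: m5=1, m15=2, c=2, m1=1, m14=1, m4=2, b=4, h=2, f=2
max = 4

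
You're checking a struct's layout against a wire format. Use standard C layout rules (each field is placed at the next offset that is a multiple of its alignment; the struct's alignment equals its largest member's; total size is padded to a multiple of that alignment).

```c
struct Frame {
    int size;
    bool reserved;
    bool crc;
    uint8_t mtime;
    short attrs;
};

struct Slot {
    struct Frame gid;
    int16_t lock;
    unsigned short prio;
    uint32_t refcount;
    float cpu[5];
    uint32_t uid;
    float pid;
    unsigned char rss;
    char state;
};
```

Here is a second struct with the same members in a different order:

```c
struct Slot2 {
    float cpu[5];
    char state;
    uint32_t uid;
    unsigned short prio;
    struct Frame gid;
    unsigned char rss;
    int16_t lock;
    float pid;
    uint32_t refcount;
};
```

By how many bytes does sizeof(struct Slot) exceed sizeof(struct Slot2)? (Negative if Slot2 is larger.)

-4

Frame: @0: size [4B, align 4] → 4; @4: reserved [1B, align 1] → 5; @5: crc [1B, align 1] → 6; @6: mtime [1B, align 1] → 7; +1 pad (align 2); @8: attrs [2B, align 2] → 10; +2 tail pad (align 4); size 12, align 4
@0: gid [12B, align 4] → 12
@12: lock [2B, align 2] → 14
@14: prio [2B, align 2] → 16
@16: refcount [4B, align 4] → 20
@20: cpu [20B, align 4] → 40
@40: uid [4B, align 4] → 44
@44: pid [4B, align 4] → 48
@48: rss [1B, align 1] → 49
@49: state [1B, align 1] → 50
+2 tail pad (align 4)
size 52, align 4
— Slot2 —
@0: cpu [20B, align 4] → 20
@20: state [1B, align 1] → 21
+3 pad (align 4)
@24: uid [4B, align 4] → 28
@28: prio [2B, align 2] → 30
+2 pad (align 4)
@32: gid [12B, align 4] → 44
@44: rss [1B, align 1] → 45
+1 pad (align 2)
@46: lock [2B, align 2] → 48
@48: pid [4B, align 4] → 52
@52: refcount [4B, align 4] → 56
size 56, align 4
52 − 56 = -4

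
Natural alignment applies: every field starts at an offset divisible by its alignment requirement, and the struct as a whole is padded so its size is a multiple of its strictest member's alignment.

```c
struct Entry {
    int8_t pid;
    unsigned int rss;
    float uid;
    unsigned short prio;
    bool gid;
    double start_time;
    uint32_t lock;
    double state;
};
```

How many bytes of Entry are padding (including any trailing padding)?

8

pid at 0 (size 1, align 1) → ends 1
pad 3 to align 4 for rss
rss at 4 (size 4, align 4) → ends 8
uid at 8 (size 4, align 4) → ends 12
prio at 12 (size 2, align 2) → ends 14
gid at 14 (size 1, align 1) → ends 15
pad 1 to align 8 for start_time
start_time at 16 (size 8, align 8) → ends 24
lock at 24 (size 4, align 4) → ends 28
pad 4 to align 8 for state
state at 32 (size 8, align 8) → ends 40
total 40 bytes, alignment 8
data bytes 32, size 40 → padding 8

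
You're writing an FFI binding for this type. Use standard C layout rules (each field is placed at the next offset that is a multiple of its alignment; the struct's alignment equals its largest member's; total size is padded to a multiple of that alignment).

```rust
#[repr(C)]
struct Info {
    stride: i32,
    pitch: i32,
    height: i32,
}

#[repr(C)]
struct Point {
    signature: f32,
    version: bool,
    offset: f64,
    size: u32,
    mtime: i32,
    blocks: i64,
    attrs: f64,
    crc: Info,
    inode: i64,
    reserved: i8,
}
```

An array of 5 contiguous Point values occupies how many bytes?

360

Info: @0: stride [4B, align 4] → 4; @4: pitch [4B, align 4] → 8; @8: height [4B, align 4] → 12; size 12, align 4
@0: signature [4B, align 4] → 4
@4: version [1B, align 1] → 5
+3 pad (align 8)
@8: offset [8B, align 8] → 16
@16: size [4B, align 4] → 20
@20: mtime [4B, align 4] → 24
@24: blocks [8B, align 8] → 32
@32: attrs [8B, align 8] → 40
@40: crc [12B, align 4] → 52
+4 pad (align 8)
@56: inode [8B, align 8] → 64
@64: reserved [1B, align 1] → 65
+7 tail pad (align 8)
size 72, align 8
array of 5: 5 × 72 = 360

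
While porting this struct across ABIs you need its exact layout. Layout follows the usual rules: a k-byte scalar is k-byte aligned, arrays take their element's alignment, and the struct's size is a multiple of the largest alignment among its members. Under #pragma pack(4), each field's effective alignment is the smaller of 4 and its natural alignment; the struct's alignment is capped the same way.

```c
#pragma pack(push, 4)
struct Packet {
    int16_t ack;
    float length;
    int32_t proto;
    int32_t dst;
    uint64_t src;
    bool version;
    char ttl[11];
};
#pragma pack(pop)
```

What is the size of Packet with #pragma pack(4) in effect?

36

ack at 0 (size 2, align 2) → ends 2
pad 2 to align 4 for length
length at 4 (size 4, align 4) → ends 8
proto at 8 (size 4, align 4) → ends 12
dst at 12 (size 4, align 4) → ends 16
src at 16 (size 8, align 4) → ends 24
version at 24 (size 1, align 1) → ends 25
ttl at 25 (size 11, align 1) → ends 36
total 36 bytes, alignment 4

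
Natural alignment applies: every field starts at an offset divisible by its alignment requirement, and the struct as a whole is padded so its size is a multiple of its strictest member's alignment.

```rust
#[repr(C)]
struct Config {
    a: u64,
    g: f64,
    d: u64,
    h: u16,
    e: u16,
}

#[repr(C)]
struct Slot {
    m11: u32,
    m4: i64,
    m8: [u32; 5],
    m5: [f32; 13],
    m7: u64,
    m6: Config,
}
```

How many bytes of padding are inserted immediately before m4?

4

Config: 0..8  a  (8B, 8-aligned); 8..16  g  (8B, 8-aligned); 16..24  d  (8B, 8-aligned); 24..26  h  (2B, 2-aligned); 26..28  e  (2B, 2-aligned); 28..32  -- tail padding (4B); sizeof = 32, alignof = 8
0..4  m11  (4B, 4-aligned)
4..8  -- padding (4B)
8..16  m4  (8B, 8-aligned)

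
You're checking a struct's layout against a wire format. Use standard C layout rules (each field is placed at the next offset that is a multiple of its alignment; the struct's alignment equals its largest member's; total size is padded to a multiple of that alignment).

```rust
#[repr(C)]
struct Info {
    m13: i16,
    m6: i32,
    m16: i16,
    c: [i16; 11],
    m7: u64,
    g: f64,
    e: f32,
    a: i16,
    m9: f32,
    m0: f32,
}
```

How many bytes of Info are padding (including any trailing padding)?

0..2  m13  (2B, 2-aligned)
2..4  -- padding (2B)
4..8  m6  (4B, 4-aligned)
8..10  m16  (2B, 2-aligned)
10..32  c  (22B, 2-aligned)
32..40  m7  (8B, 8-aligned)
40..48  g  (8B, 8-aligned)
48..52  e  (4B, 4-aligned)
52..54  a  (2B, 2-aligned)
54..56  -- padding (2B)
56..60  m9  (4B, 4-aligned)
60..64  m0  (4B, 4-aligned)
sizeof = 64, alignof = 8
data bytes 60, size 64 → padding 4

4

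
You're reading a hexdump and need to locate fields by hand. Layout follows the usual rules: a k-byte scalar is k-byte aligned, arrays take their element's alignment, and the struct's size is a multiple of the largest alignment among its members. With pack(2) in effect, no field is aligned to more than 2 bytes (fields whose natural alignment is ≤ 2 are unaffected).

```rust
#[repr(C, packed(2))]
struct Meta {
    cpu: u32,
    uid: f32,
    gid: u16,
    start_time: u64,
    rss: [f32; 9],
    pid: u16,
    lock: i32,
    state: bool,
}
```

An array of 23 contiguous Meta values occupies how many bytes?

cpu at 0 (size 4, align 2) → ends 4
uid at 4 (size 4, align 2) → ends 8
gid at 8 (size 2, align 2) → ends 10
start_time at 10 (size 8, align 2) → ends 18
rss at 18 (size 36, align 2) → ends 54
pid at 54 (size 2, align 2) → ends 56
lock at 56 (size 4, align 2) → ends 60
state at 60 (size 1, align 1) → ends 61
tail pad 1 to reach multiple of 2
total 62 bytes, alignment 2
array of 23: 23 × 62 = 1426

1426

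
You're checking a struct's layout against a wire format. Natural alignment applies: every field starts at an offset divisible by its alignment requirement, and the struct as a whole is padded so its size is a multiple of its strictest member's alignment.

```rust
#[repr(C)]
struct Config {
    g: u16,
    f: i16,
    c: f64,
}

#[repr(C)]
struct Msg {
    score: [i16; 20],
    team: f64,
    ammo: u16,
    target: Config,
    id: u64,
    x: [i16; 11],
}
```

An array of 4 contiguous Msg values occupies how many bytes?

Config: g at 0 (size 2, align 2) → ends 2; f at 2 (size 2, align 2) → ends 4; pad 4 to align 8 for c; c at 8 (size 8, align 8) → ends 16; total 16 bytes, alignment 8
score at 0 (size 40, align 2) → ends 40
team at 40 (size 8, align 8) → ends 48
ammo at 48 (size 2, align 2) → ends 50
pad 6 to align 8 for target
target at 56 (size 16, align 8) → ends 72
id at 72 (size 8, align 8) → ends 80
x at 80 (size 22, align 2) → ends 102
tail pad 2 to reach multiple of 8
total 104 bytes, alignment 8
array of 4: 4 × 104 = 416

416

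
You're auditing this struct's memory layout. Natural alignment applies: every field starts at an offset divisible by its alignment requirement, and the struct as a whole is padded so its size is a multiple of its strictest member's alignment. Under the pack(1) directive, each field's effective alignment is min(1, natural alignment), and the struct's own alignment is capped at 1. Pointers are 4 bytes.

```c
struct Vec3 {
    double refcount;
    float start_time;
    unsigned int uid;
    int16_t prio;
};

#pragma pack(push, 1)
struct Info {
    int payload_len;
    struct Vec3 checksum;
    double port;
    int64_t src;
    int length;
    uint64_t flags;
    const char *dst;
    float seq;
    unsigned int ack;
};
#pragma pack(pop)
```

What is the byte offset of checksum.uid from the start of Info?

Vec3: 0..8  refcount  (8B, 8-aligned); 8..12  start_time  (4B, 4-aligned); 12..16  uid  (4B, 4-aligned); 16..18  prio  (2B, 2-aligned); 18..24  -- tail padding (6B); sizeof = 24, alignof = 8
0..4  payload_len  (4B, 1-aligned)
4..28  checksum  (24B, 1-aligned)
within Vec3: uid at 12
4 + 12 = 16

16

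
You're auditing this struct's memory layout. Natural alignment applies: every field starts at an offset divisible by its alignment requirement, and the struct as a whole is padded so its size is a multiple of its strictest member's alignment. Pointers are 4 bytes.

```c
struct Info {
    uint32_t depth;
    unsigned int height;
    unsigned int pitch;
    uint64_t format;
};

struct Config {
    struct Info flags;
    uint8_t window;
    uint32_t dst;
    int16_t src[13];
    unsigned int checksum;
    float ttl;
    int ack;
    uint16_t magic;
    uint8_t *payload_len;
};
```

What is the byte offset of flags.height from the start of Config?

Info: @0: depth [4B, align 4] → 4; @4: height [4B, align 4] → 8; @8: pitch [4B, align 4] → 12; +4 pad (align 8); @16: format [8B, align 8] → 24; size 24, align 8
@0: flags [24B, align 8] → 24
within Info: height at 4
0 + 4 = 4

4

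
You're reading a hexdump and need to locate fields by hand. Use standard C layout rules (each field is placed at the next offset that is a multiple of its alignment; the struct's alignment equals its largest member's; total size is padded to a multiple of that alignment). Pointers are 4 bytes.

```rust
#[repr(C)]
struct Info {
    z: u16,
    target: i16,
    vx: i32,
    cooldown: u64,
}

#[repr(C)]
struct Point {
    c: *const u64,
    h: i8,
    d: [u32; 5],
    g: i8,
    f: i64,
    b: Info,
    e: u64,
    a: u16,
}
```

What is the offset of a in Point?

64

Info: z at 0 (size 2, align 2) → ends 2; target at 2 (size 2, align 2) → ends 4; vx at 4 (size 4, align 4) → ends 8; cooldown at 8 (size 8, align 8) → ends 16; total 16 bytes, alignment 8
c at 0 (size 4, align 4) → ends 4
h at 4 (size 1, align 1) → ends 5
pad 3 to align 4 for d
d at 8 (size 20, align 4) → ends 28
g at 28 (size 1, align 1) → ends 29
pad 3 to align 8 for f
f at 32 (size 8, align 8) → ends 40
b at 40 (size 16, align 8) → ends 56
e at 56 (size 8, align 8) → ends 64
a at 64 (size 2, align 2) → ends 66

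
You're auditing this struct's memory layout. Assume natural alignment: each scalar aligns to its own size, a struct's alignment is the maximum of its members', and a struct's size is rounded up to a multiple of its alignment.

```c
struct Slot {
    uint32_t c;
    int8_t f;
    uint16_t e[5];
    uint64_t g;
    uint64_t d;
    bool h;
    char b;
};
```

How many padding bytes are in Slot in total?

@0: c [4B, align 4] → 4
@4: f [1B, align 1] → 5
+1 pad (align 2)
@6: e [10B, align 2] → 16
@16: g [8B, align 8] → 24
@24: d [8B, align 8] → 32
@32: h [1B, align 1] → 33
@33: b [1B, align 1] → 34
+6 tail pad (align 8)
size 40, align 8
data bytes 33, size 40 → padding 7

7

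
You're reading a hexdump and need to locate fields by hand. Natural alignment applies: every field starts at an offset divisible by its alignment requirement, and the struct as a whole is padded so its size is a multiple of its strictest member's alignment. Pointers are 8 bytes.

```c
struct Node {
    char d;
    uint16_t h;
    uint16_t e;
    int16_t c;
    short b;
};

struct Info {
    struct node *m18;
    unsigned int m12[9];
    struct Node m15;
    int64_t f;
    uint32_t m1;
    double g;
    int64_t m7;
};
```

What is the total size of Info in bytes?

88 bytes

Node: d at 0 (size 1, align 1) → ends 1; pad 1 to align 2 for h; h at 2 (size 2, align 2) → ends 4; e at 4 (size 2, align 2) → ends 6; c at 6 (size 2, align 2) → ends 8; b at 8 (size 2, align 2) → ends 10; total 10 bytes, alignment 2
m18 at 0 (size 8, align 8) → ends 8
m12 at 8 (size 36, align 4) → ends 44
m15 at 44 (size 10, align 2) → ends 54
pad 2 to align 8 for f
f at 56 (size 8, align 8) → ends 64
m1 at 64 (size 4, align 4) → ends 68
pad 4 to align 8 for g
g at 72 (size 8, align 8) → ends 80
m7 at 80 (size 8, align 8) → ends 88
total 88 bytes, alignment 8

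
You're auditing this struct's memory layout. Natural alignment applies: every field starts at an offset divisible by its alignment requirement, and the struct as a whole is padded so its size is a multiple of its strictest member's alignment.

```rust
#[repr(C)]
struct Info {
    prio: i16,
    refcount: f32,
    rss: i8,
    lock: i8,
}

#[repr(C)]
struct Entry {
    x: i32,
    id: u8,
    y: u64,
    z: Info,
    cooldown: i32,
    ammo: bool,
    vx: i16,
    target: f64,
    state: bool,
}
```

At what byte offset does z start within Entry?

Info: @0: prio [2B, align 2] → 2; +2 pad (align 4); @4: refcount [4B, align 4] → 8; @8: rss [1B, align 1] → 9; @9: lock [1B, align 1] → 10; +2 tail pad (align 4); size 12, align 4
@0: x [4B, align 4] → 4
@4: id [1B, align 1] → 5
+3 pad (align 8)
@8: y [8B, align 8] → 16
@16: z [12B, align 4] → 28

16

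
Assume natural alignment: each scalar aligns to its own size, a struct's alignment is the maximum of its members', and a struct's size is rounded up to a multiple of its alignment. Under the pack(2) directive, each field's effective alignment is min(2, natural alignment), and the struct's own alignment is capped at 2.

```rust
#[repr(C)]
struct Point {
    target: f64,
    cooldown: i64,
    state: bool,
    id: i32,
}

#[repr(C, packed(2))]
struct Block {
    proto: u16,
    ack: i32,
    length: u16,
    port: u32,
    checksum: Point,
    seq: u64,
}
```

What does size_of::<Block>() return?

44 bytes

Point: 0..8  target  (8B, 8-aligned); 8..16  cooldown  (8B, 8-aligned); 16..17  state  (1B, 1-aligned); 17..20  -- padding (3B); 20..24  id  (4B, 4-aligned); sizeof = 24, alignof = 8
0..2  proto  (2B, 2-aligned)
2..6  ack  (4B, 2-aligned)
6..8  length  (2B, 2-aligned)
8..12  port  (4B, 2-aligned)
12..36  checksum  (24B, 2-aligned)
36..44  seq  (8B, 2-aligned)
sizeof = 44, alignof = 2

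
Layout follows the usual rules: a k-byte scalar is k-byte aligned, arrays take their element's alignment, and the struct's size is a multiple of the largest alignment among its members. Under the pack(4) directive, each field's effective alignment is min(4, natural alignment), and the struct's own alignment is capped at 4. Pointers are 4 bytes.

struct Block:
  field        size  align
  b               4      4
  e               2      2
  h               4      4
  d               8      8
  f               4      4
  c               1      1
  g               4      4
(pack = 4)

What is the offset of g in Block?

0..4  b  (4B, 4-aligned)
4..6  e  (2B, 2-aligned)
6..8  -- padding (2B)
8..12  h  (4B, 4-aligned)
12..20  d  (8B, 4-aligned)
20..24  f  (4B, 4-aligned)
24..25  c  (1B, 1-aligned)
25..28  -- padding (3B)
28..32  g  (4B, 4-aligned)

28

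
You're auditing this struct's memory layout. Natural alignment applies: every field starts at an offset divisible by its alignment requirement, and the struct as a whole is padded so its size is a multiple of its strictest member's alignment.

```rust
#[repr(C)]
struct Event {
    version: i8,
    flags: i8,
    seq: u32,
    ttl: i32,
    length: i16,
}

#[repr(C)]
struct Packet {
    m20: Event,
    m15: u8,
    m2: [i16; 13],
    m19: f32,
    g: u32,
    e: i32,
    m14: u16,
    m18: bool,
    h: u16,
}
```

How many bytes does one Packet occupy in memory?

Event: @0: version [1B, align 1] → 1; @1: flags [1B, align 1] → 2; +2 pad (align 4); @4: seq [4B, align 4] → 8; @8: ttl [4B, align 4] → 12; @12: length [2B, align 2] → 14; +2 tail pad (align 4); size 16, align 4
@0: m20 [16B, align 4] → 16
@16: m15 [1B, align 1] → 17
+1 pad (align 2)
@18: m2 [26B, align 2] → 44
@44: m19 [4B, align 4] → 48
@48: g [4B, align 4] → 52
@52: e [4B, align 4] → 56
@56: m14 [2B, align 2] → 58
@58: m18 [1B, align 1] → 59
+1 pad (align 2)
@60: h [2B, align 2] → 62
+2 tail pad (align 4)
size 64, align 4

64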